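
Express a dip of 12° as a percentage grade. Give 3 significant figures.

21.3%

grade % = 100 × tan 12° = 100 × 0.2126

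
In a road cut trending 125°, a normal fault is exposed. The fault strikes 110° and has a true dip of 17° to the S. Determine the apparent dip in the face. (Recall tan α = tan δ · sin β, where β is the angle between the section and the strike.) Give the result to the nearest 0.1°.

The strike is 110° and the section trends 125°; the acute angle between them is β = 15°.
tan α = tan 17° × sin 15° = 0.3057 × 0.2588 = 0.0791
apparent dip = arctan 0.0791 = 4.52°

4.5°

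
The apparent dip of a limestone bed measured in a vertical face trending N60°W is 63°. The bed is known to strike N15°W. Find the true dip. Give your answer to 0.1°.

70.2°

The section is 45° from the strike.
tan δ = tan α / sin β = tan 63° / sin 45° = 1.9626 / 0.7071 = 2.7756
δ = arctan(2.7756) = 70.19°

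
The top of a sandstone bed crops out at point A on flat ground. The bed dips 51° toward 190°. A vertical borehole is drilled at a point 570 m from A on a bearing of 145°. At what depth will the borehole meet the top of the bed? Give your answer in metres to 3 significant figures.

The hole lies 45° from the dip direction, so the down-dip offset is 570 × cos 45° = 403.05 m.
Depth = down-dip offset × tan(dip) = 403.05 × tan 51° = 403.05 × 1.2349
Depth = 497.73 m

498 m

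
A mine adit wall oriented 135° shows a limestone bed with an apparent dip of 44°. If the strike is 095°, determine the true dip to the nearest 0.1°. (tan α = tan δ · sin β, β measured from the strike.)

56.4°

β = acute angle between strike 095° and section 135° = 40°.
tan(true dip) = tan 44° / sin 40° = 1.5023
δ = arctan(1.5023) = 56.35°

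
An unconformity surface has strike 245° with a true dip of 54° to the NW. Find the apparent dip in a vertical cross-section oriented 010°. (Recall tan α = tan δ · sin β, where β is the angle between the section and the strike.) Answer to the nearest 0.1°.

48.4°

The section lies 55° from the strike.
tan α = tan 54° × sin 55° = 1.3764 × 0.8192 = 1.1275
α = arctan(1.1275) = 48.43°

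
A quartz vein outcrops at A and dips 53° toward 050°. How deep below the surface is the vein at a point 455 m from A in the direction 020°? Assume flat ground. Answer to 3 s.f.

The hole lies 30° from the dip direction, so the down-dip offset is 455 × cos 30° = 394.04 m.
Depth = down-dip offset × tan(dip) = 394.04 × tan 53° = 394.04 × 1.3270
Depth = 522.91 m

523 m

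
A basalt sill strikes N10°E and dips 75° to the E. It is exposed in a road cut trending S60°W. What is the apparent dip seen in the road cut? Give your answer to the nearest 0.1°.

The strike is N10°E and the section trends S60°W; the acute angle between them is β = 50°.
tan α = tan 75° × sin 50° = 3.7321 × 0.7660 = 2.8589
apparent dip = arctan 2.8589 = 70.72°

70.7°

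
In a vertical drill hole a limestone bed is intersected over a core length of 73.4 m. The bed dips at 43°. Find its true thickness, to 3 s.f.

True thickness t = h · cos(dip) = 73.4 × cos 43°
t = 73.4 × 0.7314 = 53.681 m

53.7 m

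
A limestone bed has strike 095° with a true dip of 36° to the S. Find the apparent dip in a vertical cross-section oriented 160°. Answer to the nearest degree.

The strike is 095° and the section trends 160°; the acute angle between them is β = 65°.
tan α = tan 36° × sin 65° = 0.7265 × 0.9063 = 0.6585
α = arctan(0.6585) = 33.36°

33°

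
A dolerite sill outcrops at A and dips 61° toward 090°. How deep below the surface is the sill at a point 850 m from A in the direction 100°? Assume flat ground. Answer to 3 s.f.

The hole lies 10° from the dip direction, so the down-dip offset is 850 × cos 10° = 837.09 m.
Depth = down-dip offset × tan(dip) = 837.09 × tan 61° = 837.09 × 1.8040
Depth = 1510.14 m

1510 m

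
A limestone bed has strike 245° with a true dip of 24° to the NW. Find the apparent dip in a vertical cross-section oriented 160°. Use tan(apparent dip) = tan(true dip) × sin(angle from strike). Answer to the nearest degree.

The strike is 245° and the section trends 160°; the acute angle between them is β = 85°.
tan α = tan 24° × sin 85° = 0.4452 × 0.9962 = 0.4435
α = arctan(0.4435) = 23.92°

24°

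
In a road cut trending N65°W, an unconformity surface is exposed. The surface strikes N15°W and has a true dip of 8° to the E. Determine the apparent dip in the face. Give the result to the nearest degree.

Angle between strike (N15°W) and section (N65°W): β = 50°.
tan α = tan 8° × sin 50° = 0.1405 × 0.7660 = 0.1077
α = arctan(0.1077) = 6.14°

6°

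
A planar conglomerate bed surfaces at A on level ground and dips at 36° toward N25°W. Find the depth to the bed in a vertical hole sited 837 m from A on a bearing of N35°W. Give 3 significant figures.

The hole lies 10° from the dip direction, so the down-dip offset is 837 × cos 10° = 824.28 m.
Depth = down-dip offset × tan(dip) = 824.28 × tan 36° = 824.28 × 0.7265
Depth = 598.88 m

599 m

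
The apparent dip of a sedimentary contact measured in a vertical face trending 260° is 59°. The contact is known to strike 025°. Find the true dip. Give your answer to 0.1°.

63.8°

The section is 55° from the strike.
tan(true dip) = tan 59° / sin 55° = 2.0317
δ = arctan(2.0317) = 63.79°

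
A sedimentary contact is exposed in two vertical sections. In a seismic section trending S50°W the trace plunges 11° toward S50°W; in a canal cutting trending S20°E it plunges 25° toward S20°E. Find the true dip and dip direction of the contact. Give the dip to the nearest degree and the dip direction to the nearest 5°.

true dip 25°, dip direction 165°

The two traces are lines in the plane: v₁ = (sin 230°·cos 11°, cos 230°·cos 11°, −sin 11°), v₂ = (sin 160°·cos 25°, cos 160°·cos 25°, −sin 25°).
The plane normal is n = v₁ × v₂ ∝ (0.104, -0.377, 0.836).
Dip δ = arctan(|n_h|/n_z) = arctan(0.391/0.836) = 25.1°.
The horizontal component of n points toward azimuth atan2(n_x, n_y) = 165°, the dip direction.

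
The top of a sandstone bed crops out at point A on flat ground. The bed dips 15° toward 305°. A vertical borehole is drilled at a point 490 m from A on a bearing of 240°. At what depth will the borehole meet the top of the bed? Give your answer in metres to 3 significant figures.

The hole lies 65° from the dip direction, so the down-dip offset is 490 × cos 65° = 207.08 m.
Depth = down-dip offset × tan(dip) = 207.08 × tan 15° = 207.08 × 0.2679
Depth = 55.49 m

55.5 m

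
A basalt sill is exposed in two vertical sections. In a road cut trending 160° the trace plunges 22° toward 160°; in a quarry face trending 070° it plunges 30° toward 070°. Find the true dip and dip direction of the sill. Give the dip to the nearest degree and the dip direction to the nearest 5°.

The two traces are lines in the plane: v₁ = (sin 160°·cos 22°, cos 160°·cos 22°, −sin 22°), v₂ = (sin 70°·cos 30°, cos 70°·cos 30°, −sin 30°).
The plane normal is n = v₁ × v₂ ∝ (0.547, -0.146, 0.803).
Dip δ = arctan(|n_h|/n_z) = arctan(0.566/0.803) = 35.2°.
Dip direction = azimuth of (n_x, n_y) = atan2(0.547, -0.146) = 105°.

true dip 35°, dip direction 105°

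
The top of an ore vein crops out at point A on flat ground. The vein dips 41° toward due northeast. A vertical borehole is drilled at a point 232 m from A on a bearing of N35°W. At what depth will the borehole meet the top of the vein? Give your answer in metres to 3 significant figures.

The hole lies 80° from the dip direction, so the down-dip offset is 232 × cos 80° = 40.29 m.
Depth = down-dip offset × tan(dip) = 40.29 × tan 41° = 40.29 × 0.8693
Depth = 35.02 m

35.0 m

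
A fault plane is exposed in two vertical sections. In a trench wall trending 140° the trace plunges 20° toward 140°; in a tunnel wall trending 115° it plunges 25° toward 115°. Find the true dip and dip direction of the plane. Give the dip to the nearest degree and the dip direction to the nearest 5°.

true dip 26°, dip direction 100°

Each apparent-dip line lies in the plane. As unit vectors (x east, y north, z up), v₁ plunges 20°→140° and v₂ plunges 25°→115°.
Cross product v₁ × v₂ gives the pole to the plane: n ∝ (0.173, -0.026, 0.360).
Dip δ = arctan(|n_h|/n_z) = arctan(0.175/0.360) = 25.9°.
The horizontal component of n points toward azimuth atan2(n_x, n_y) = 98°, the dip direction.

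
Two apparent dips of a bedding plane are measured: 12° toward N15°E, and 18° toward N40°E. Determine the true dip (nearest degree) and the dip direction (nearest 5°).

true dip 21°, dip direction 070°

Each apparent-dip line lies in the plane. As unit vectors (x east, y north, z up), v₁ plunges 12°→N15°E and v₂ plunges 18°→N40°E.
The plane normal is n = v₁ × v₂ ∝ (0.140, 0.049, 0.393).
Dip δ = arctan(|n_h|/n_z) = arctan(0.149/0.393) = 20.7°.
Dip direction = atan2(0.140, 0.049) = 71° (azimuth of n's horizontal projection).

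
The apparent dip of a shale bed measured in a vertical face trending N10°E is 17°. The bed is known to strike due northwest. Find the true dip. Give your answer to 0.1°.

20.5°

β = acute angle between strike due northwest and section N10°E = 55°.
tan(true dip) = tan 17° / sin 55° = 0.3732
true dip = arctan 0.3732 = 20.47°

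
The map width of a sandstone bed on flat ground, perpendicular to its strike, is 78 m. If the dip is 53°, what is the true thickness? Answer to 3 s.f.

True thickness t = w · sin(dip) = 78 × sin 53°
t = 78 × 0.7986 = 62.294 m

62.3 m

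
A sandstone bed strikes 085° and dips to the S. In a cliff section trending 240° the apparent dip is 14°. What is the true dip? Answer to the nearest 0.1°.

30.5°

The section is 25° from the strike.
tan δ = tan α / sin β = tan 14° / sin 25° = 0.2493 / 0.4226 = 0.5900
δ = arctan(0.5900) = 30.54°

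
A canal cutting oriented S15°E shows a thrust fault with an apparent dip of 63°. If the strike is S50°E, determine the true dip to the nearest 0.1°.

73.7°

The section is 35° from the strike.
tan(true dip) = tan 63° / sin 35° = 3.4217
δ = arctan(3.4217) = 73.71°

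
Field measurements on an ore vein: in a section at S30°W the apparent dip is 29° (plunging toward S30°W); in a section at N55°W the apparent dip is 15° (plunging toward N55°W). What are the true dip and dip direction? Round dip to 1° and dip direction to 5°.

true dip 33°, dip direction 240°

Represent each trace as a vector plunging at its apparent dip toward its trend (east-north-up frame): v₁ = (-0.437, -0.757, -0.485), v₂ = (-0.791, 0.554, -0.259).
Cross product v₁ × v₂ gives the pole to the plane: n ∝ (-0.465, -0.270, 0.842).
True dip = arccos(n_z / |n|) = arccos(0.8427) = 32.6°.
The horizontal component of n points toward azimuth atan2(n_x, n_y) = 240°, the dip direction.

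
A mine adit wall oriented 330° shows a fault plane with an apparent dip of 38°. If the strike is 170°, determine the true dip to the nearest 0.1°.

The section is 20° from the strike.
tan δ = tan α / sin β = tan 38° / sin 20° = 0.7813 / 0.3420 = 2.2843
δ = arctan(2.2843) = 66.36°

66.4°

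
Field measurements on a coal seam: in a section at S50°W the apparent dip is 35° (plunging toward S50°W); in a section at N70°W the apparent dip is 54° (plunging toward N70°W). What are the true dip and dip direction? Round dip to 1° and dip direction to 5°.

Each apparent-dip line lies in the plane. As unit vectors (x east, y north, z up), v₁ plunges 35°→S50°W and v₂ plunges 54°→N70°W.
n = v₁ × v₂ = (-0.541, 0.191, 0.417) (taken with n_z > 0).
Dip δ = arctan(|n_h|/n_z) = arctan(0.574/0.417) = 54.0°.
Dip direction = atan2(-0.541, 0.191) = 289° (azimuth of n's horizontal projection).

true dip 54°, dip direction 290°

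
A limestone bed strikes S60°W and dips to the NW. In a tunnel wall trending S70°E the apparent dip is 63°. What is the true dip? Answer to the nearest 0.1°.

68.7°

β = acute angle between strike S60°W and section S70°E = 50°.
tan δ = tan α / sin β = tan 63° / sin 50° = 1.9626 / 0.7660 = 2.5620
true dip = arctan 2.5620 = 68.68°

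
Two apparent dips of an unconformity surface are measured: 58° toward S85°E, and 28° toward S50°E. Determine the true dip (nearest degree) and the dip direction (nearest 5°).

Represent each trace as a vector plunging at its apparent dip toward its trend (east-north-up frame): v₁ = (0.528, -0.046, -0.848), v₂ = (0.676, -0.568, -0.469).
n = v₁ × v₂ = (0.460, 0.326, 0.268) (taken with n_z > 0).
True dip = arccos(n_z / |n|) = arccos(0.4301) = 64.5°.
Dip direction = azimuth of (n_x, n_y) = atan2(0.460, 0.326) = 55°.

true dip 65°, dip direction 055°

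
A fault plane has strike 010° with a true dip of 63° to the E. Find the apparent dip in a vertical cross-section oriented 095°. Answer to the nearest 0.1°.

62.9°

Angle between strike (010°) and section (095°): β = 85°.
tan α = tan 63° × sin 85° = 1.9626 × 0.9962 = 1.9551
α = arctan(1.9551) = 62.91°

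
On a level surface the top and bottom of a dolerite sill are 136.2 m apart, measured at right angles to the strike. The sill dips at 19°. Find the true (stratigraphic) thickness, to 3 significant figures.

44.3 m

True thickness t = w · sin(dip) = 136.2 × sin 19°
t = 136.2 × 0.3256 = 44.342 m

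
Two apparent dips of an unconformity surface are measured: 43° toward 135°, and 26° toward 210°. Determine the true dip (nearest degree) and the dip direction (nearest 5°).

Represent each trace as a vector plunging at its apparent dip toward its trend (east-north-up frame): v₁ = (0.517, -0.517, -0.682), v₂ = (-0.449, -0.778, -0.438).
n = v₁ × v₂ = (0.304, -0.533, 0.635) (taken with n_z > 0).
tan δ = √(n_x²+n_y²)/n_z = 0.614/0.635, so δ = 44.0°.
The horizontal component of n points toward azimuth atan2(n_x, n_y) = 150°, the dip direction.

true dip 44°, dip direction 150°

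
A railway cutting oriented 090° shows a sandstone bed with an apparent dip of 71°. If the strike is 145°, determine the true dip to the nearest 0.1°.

74.2°

β = acute angle between strike 145° and section 090° = 55°.
tan δ = tan α / sin β = tan 71° / sin 55° = 2.9042 / 0.8192 = 3.5454
δ = arctan(3.5454) = 74.25°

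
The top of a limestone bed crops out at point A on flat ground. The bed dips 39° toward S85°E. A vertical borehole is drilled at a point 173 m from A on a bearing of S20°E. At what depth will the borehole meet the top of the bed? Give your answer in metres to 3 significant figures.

59.2 m

The hole lies 65° from the dip direction, so the down-dip offset is 173 × cos 65° = 73.11 m.
Depth = down-dip offset × tan(dip) = 73.11 × tan 39° = 73.11 × 0.8098
Depth = 59.21 m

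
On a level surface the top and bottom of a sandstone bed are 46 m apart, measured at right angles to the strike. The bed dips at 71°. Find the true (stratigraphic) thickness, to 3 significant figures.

True thickness t = w · sin(dip) = 46 × sin 71°
t = 46 × 0.9455 = 43.494 m

43.5 m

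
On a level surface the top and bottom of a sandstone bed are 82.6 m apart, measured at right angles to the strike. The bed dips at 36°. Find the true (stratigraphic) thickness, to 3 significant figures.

48.6 m

True thickness t = w · sin(dip) = 82.6 × sin 36°
t = 82.6 × 0.5878 = 48.551 m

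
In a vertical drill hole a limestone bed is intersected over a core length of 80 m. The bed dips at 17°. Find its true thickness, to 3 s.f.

True thickness t = h · cos(dip) = 80 × cos 17°
t = 80 × 0.9563 = 76.504 m

76.5 m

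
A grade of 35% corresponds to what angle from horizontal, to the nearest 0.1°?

tan θ = 35/100 = 0.3500
θ = arctan(0.3500) = 19.29°

19.3°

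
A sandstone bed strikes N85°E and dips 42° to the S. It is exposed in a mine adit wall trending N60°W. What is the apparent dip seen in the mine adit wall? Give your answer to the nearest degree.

The section lies 35° from the strike.
tan α = tan 42° × sin 35° = 0.9004 × 0.5736 = 0.5165
α = arctan(0.5165) = 27.31°

27°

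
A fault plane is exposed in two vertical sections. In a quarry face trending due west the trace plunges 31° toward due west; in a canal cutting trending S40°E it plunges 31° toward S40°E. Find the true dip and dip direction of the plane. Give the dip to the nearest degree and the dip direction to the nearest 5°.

Represent each trace as a vector plunging at its apparent dip toward its trend (east-north-up frame): v₁ = (-0.857, -0.000, -0.515), v₂ = (0.551, -0.657, -0.515).
Cross product v₁ × v₂ gives the pole to the plane: n ∝ (-0.338, -0.725, 0.563).
tan δ = √(n_x²+n_y²)/n_z = 0.800/0.563, so δ = 54.9°.
Dip direction = azimuth of (n_x, n_y) = atan2(-0.338, -0.725) = 205°.

true dip 55°, dip direction 205°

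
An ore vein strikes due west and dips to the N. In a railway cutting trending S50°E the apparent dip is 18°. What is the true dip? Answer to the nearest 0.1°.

26.8°

The section is 40° from the strike.
tan δ = tan α / sin β = tan 18° / sin 40° = 0.3249 / 0.6428 = 0.5055
true dip = arctan 0.5055 = 26.82°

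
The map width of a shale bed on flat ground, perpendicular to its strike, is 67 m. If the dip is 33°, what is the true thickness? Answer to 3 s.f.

36.5 m

True thickness t = w · sin(dip) = 67 × sin 33°
t = 67 × 0.5446 = 36.491 m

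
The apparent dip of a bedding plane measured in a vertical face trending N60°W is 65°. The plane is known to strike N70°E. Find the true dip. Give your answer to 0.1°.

70.3°

β = acute angle between strike N70°E and section N60°W = 50°.
tan(true dip) = tan 65° / sin 50° = 2.7995
δ = arctan(2.7995) = 70.34°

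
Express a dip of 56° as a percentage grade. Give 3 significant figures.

148%

grade % = 100 × tan 56° = 100 × 1.4826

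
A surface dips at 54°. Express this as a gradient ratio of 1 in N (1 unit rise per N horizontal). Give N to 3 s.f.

1 in 0.727

1 : N means tan θ = 1/N, so N = 1/tan 54° = 1/1.3764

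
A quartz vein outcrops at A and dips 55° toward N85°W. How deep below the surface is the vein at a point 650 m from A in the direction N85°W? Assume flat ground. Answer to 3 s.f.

928 m

The hole is directly down-dip from the outcrop, so the down-dip offset is 650 m.
Depth = down-dip offset × tan(dip) = 650.00 × tan 55° = 650.00 × 1.4281
Depth = 928.30 m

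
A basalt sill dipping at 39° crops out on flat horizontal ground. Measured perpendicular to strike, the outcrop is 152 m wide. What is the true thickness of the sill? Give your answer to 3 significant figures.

95.7 m

True thickness t = w · sin(dip) = 152 × sin 39°
t = 152 × 0.6293 = 95.657 m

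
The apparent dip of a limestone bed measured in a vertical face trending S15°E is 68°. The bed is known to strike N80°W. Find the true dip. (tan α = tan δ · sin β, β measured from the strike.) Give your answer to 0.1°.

β = acute angle between strike N80°W and section S15°E = 65°.
tan δ = tan α / sin β = tan 68° / sin 65° = 2.4751 / 0.9063 = 2.7310
δ = arctan(2.7310) = 69.89°

69.9°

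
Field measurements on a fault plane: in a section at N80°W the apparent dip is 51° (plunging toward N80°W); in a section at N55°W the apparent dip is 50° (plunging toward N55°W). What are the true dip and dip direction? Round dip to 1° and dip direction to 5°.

true dip 51°, dip direction 290°

Each apparent-dip line lies in the plane. As unit vectors (x east, y north, z up), v₁ plunges 51°→N80°W and v₂ plunges 50°→N55°W.
Cross product v₁ × v₂ gives the pole to the plane: n ∝ (-0.203, 0.066, 0.171).
tan δ = √(n_x²+n_y²)/n_z = 0.213/0.171, so δ = 51.3°.
Dip direction = azimuth of (n_x, n_y) = atan2(-0.203, 0.066) = 288°.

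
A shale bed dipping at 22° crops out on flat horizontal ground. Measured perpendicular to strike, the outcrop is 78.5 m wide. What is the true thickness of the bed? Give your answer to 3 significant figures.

True thickness t = w · sin(dip) = 78.5 × sin 22°
t = 78.5 × 0.3746 = 29.407 m

29.4 m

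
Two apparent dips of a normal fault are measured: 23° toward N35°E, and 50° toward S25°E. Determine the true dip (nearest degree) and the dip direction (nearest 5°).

Represent each trace as a vector plunging at its apparent dip toward its trend (east-north-up frame): v₁ = (0.528, 0.754, -0.391), v₂ = (0.272, -0.583, -0.766).
Cross product v₁ × v₂ gives the pole to the plane: n ∝ (0.805, -0.298, 0.512).
True dip = arccos(n_z / |n|) = arccos(0.5124) = 59.2°.
Dip direction = atan2(0.805, -0.298) = 110° (azimuth of n's horizontal projection).

true dip 59°, dip direction 110°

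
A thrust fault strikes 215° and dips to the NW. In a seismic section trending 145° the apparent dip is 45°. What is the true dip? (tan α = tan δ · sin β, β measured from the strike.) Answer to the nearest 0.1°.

46.8°

β = acute angle between strike 215° and section 145° = 70°.
tan δ = tan α / sin β = tan 45° / sin 70° = 1.0000 / 0.9397 = 1.0642
δ = arctan(1.0642) = 46.78°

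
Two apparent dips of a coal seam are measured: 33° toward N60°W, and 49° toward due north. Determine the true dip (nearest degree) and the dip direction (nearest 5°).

Each apparent-dip line lies in the plane. As unit vectors (x east, y north, z up), v₁ plunges 33°→N60°W and v₂ plunges 49°→due north.
Cross product v₁ × v₂ gives the pole to the plane: n ∝ (-0.041, 0.548, 0.477).
Dip δ = arctan(|n_h|/n_z) = arctan(0.550/0.477) = 49.1°.
Dip direction = atan2(-0.041, 0.548) = 356° (azimuth of n's horizontal projection).

true dip 49°, dip direction 355°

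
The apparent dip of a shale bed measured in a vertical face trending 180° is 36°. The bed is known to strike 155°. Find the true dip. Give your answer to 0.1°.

59.8°

The section is 25° from the strike.
tan(true dip) = tan 36° / sin 25° = 1.7191
true dip = arctan 1.7191 = 59.81°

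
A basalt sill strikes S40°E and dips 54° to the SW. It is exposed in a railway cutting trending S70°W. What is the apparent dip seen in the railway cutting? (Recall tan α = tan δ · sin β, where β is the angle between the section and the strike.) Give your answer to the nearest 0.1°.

52.3°

The section lies 70° from the strike.
tan α = tan 54° × sin 70° = 1.3764 × 0.9397 = 1.2934
apparent dip = arctan 1.2934 = 52.29°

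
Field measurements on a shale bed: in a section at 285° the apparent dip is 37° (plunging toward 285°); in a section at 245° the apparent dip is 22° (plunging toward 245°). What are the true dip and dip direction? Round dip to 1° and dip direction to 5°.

true dip 39°, dip direction 305°

The two traces are lines in the plane: v₁ = (sin 285°·cos 37°, cos 285°·cos 37°, −sin 37°), v₂ = (sin 245°·cos 22°, cos 245°·cos 22°, −sin 22°).
n = v₁ × v₂ = (-0.313, 0.217, 0.476) (taken with n_z > 0).
Dip δ = arctan(|n_h|/n_z) = arctan(0.381/0.476) = 38.7°.
The horizontal component of n points toward azimuth atan2(n_x, n_y) = 305°, the dip direction.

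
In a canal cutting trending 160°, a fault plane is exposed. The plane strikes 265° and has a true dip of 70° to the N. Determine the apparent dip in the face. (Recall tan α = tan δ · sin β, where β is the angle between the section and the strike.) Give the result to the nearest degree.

69°

The strike is 265° and the section trends 160°; the acute angle between them is β = 75°.
tan α = tan 70° × sin 75° = 2.7475 × 0.9659 = 2.6539
α = arctan(2.6539) = 69.35°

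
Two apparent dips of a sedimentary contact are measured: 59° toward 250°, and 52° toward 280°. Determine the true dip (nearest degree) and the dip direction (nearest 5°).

Each apparent-dip line lies in the plane. As unit vectors (x east, y north, z up), v₁ plunges 59°→250° and v₂ plunges 52°→280°.
The plane normal is n = v₁ × v₂ ∝ (-0.230, -0.138, 0.159).
Dip δ = arctan(|n_h|/n_z) = arctan(0.269/0.159) = 59.5°.
Dip direction = atan2(-0.230, -0.138) = 239° (azimuth of n's horizontal projection).

true dip 59°, dip direction 240°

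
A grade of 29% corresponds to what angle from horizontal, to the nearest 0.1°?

16.2°

tan θ = 29/100 = 0.2900
θ = arctan(0.2900) = 16.17°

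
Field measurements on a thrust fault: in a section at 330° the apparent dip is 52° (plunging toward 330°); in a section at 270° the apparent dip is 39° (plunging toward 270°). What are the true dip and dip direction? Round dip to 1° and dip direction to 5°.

true dip 52°, dip direction 320°

Each apparent-dip line lies in the plane. As unit vectors (x east, y north, z up), v₁ plunges 52°→330° and v₂ plunges 39°→270°.
Cross product v₁ × v₂ gives the pole to the plane: n ∝ (-0.336, 0.419, 0.414).
tan δ = √(n_x²+n_y²)/n_z = 0.537/0.414, so δ = 52.3°.
Dip direction = azimuth of (n_x, n_y) = atan2(-0.336, 0.419) = 321°.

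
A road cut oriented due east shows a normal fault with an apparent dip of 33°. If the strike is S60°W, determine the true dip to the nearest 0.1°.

The section is 30° from the strike.
tan δ = tan α / sin β = tan 33° / sin 30° = 0.6494 / 0.5000 = 1.2988
δ = arctan(1.2988) = 52.41°

52.4°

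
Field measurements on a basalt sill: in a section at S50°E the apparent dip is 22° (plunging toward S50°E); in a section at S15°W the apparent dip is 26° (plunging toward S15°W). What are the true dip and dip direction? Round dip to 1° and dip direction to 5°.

Each apparent-dip line lies in the plane. As unit vectors (x east, y north, z up), v₁ plunges 22°→S50°E and v₂ plunges 26°→S15°W.
The plane normal is n = v₁ × v₂ ∝ (0.064, -0.399, 0.755).
tan δ = √(n_x²+n_y²)/n_z = 0.404/0.755, so δ = 28.1°.
Dip direction = azimuth of (n_x, n_y) = atan2(0.064, -0.399) = 171°.

true dip 28°, dip direction 170°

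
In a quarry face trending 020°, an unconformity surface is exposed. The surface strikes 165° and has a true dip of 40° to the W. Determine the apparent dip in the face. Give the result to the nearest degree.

Angle between strike (165°) and section (020°): β = 35°.
tan(apparent dip) = tan 40° · sin 35° = 0.4813
α = arctan(0.4813) = 25.70°

26°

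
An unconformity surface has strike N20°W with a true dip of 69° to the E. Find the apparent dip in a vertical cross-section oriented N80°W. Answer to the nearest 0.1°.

66.1°

The section lies 60° from the strike.
tan(apparent dip) = tan 69° · sin 60° = 2.2561
α = arctan(2.2561) = 66.09°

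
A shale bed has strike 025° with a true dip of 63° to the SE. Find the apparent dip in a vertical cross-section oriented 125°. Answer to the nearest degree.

Angle between strike (025°) and section (125°): β = 80°.
tan α = tan 63° × sin 80° = 1.9626 × 0.9848 = 1.9328
α = arctan(1.9328) = 62.64°

63°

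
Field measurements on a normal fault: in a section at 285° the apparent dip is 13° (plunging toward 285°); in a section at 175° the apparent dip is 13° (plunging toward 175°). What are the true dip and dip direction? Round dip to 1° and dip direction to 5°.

true dip 22°, dip direction 230°

Each apparent-dip line lies in the plane. As unit vectors (x east, y north, z up), v₁ plunges 13°→285° and v₂ plunges 13°→175°.
n = v₁ × v₂ = (-0.275, -0.231, 0.892) (taken with n_z > 0).
Dip δ = arctan(|n_h|/n_z) = arctan(0.359/0.892) = 21.9°.
Dip direction = azimuth of (n_x, n_y) = atan2(-0.275, -0.231) = 230°.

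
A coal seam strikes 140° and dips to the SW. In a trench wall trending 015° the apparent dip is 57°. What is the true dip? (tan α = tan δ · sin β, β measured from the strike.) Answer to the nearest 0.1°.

62.0°

The section is 55° from the strike.
tan(true dip) = tan 57° / sin 55° = 1.8798
δ = arctan(1.8798) = 61.99°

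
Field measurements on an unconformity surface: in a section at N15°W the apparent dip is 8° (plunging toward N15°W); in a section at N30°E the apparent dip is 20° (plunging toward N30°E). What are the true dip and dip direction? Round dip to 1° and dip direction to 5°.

The two traces are lines in the plane: v₁ = (sin 345°·cos 8°, cos 345°·cos 8°, −sin 8°), v₂ = (sin 30°·cos 20°, cos 30°·cos 20°, −sin 20°).
Cross product v₁ × v₂ gives the pole to the plane: n ∝ (0.214, 0.153, 0.658).
True dip = arccos(n_z / |n|) = arccos(0.9286) = 21.8°.
Dip direction = azimuth of (n_x, n_y) = atan2(0.214, 0.153) = 54°.

true dip 22°, dip direction 055°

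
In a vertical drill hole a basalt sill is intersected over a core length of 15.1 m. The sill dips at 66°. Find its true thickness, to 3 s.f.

6.14 m

True thickness t = h · cos(dip) = 15.1 × cos 66°
t = 15.1 × 0.4067 = 6.142 m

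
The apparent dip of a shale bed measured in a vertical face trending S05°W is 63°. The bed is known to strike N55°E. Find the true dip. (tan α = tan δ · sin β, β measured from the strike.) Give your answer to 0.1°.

68.7°

β = acute angle between strike N55°E and section S05°W = 50°.
tan δ = tan α / sin β = tan 63° / sin 50° = 1.9626 / 0.7660 = 2.5620
δ = arctan(2.5620) = 68.68°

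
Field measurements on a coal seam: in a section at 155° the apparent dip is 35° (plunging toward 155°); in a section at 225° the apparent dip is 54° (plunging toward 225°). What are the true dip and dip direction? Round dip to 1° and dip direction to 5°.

true dip 54°, dip direction 215°

Each apparent-dip line lies in the plane. As unit vectors (x east, y north, z up), v₁ plunges 35°→155° and v₂ plunges 54°→225°.
Cross product v₁ × v₂ gives the pole to the plane: n ∝ (-0.362, -0.518, 0.452).
True dip = arccos(n_z / |n|) = arccos(0.5818) = 54.4°.
Dip direction = azimuth of (n_x, n_y) = atan2(-0.362, -0.518) = 215°.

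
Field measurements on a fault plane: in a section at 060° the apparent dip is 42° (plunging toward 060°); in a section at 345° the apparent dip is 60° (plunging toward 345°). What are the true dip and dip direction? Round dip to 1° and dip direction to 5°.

true dip 61°, dip direction 000°

Represent each trace as a vector plunging at its apparent dip toward its trend (east-north-up frame): v₁ = (0.644, 0.372, -0.669), v₂ = (-0.129, 0.483, -0.866).
The plane normal is n = v₁ × v₂ ∝ (0.001, 0.644, 0.359).
True dip = arccos(n_z / |n|) = arccos(0.4868) = 60.9°.
Dip direction = azimuth of (n_x, n_y) = atan2(0.001, 0.644) = 0°.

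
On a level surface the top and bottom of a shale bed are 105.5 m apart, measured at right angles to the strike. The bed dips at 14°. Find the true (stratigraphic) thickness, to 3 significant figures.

25.5 m

True thickness t = w · sin(dip) = 105.5 × sin 14°
t = 105.5 × 0.2419 = 25.523 m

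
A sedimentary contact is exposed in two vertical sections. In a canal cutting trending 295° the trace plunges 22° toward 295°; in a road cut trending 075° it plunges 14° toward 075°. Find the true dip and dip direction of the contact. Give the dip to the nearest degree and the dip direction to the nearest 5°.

Each apparent-dip line lies in the plane. As unit vectors (x east, y north, z up), v₁ plunges 22°→295° and v₂ plunges 14°→075°.
The plane normal is n = v₁ × v₂ ∝ (0.001, 0.554, 0.578).
tan δ = √(n_x²+n_y²)/n_z = 0.554/0.578, so δ = 43.8°.
Dip direction = azimuth of (n_x, n_y) = atan2(0.001, 0.554) = 0°.

true dip 44°, dip direction 000°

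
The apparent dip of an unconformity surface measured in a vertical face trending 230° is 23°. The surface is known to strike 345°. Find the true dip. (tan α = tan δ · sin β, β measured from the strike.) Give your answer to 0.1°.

25.1°

β = acute angle between strike 345° and section 230° = 65°.
tan δ = tan α / sin β = tan 23° / sin 65° = 0.4245 / 0.9063 = 0.4684
δ = arctan(0.4684) = 25.10°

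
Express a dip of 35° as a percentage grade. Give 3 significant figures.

grade % = 100 × tan 35° = 100 × 0.7002

70.0%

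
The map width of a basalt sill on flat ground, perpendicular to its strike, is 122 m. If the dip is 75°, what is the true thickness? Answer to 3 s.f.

True thickness t = w · sin(dip) = 122 × sin 75°
t = 122 × 0.9659 = 117.843 m

118 m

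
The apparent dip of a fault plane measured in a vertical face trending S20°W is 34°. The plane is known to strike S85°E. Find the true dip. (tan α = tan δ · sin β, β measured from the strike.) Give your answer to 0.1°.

β = acute angle between strike S85°E and section S20°W = 75°.
tan δ = tan α / sin β = tan 34° / sin 75° = 0.6745 / 0.9659 = 0.6983
true dip = arctan 0.6983 = 34.93°

34.9°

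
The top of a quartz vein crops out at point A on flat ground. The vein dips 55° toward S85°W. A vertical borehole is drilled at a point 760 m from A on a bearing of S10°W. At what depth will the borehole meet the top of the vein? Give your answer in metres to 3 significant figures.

The hole lies 75° from the dip direction, so the down-dip offset is 760 × cos 75° = 196.70 m.
Depth = down-dip offset × tan(dip) = 196.70 × tan 55° = 196.70 × 1.4281
Depth = 280.92 m

281 m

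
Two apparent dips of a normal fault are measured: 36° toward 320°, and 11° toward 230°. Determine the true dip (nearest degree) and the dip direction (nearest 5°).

Each apparent-dip line lies in the plane. As unit vectors (x east, y north, z up), v₁ plunges 36°→320° and v₂ plunges 11°→230°.
n = v₁ × v₂ = (-0.489, 0.343, 0.794) (taken with n_z > 0).
Dip δ = arctan(|n_h|/n_z) = arctan(0.597/0.794) = 36.9°.
Dip direction = azimuth of (n_x, n_y) = atan2(-0.489, 0.343) = 305°.

true dip 37°, dip direction 305°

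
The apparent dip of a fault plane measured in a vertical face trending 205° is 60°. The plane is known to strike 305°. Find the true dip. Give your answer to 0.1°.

60.4°

β = acute angle between strike 305° and section 205° = 80°.
tan(true dip) = tan 60° / sin 80° = 1.7588
true dip = arctan 1.7588 = 60.38°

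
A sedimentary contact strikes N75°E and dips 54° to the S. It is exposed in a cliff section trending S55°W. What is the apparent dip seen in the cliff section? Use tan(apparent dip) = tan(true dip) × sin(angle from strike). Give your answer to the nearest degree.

The strike is N75°E and the section trends S55°W; the acute angle between them is β = 20°.
tan α = tan 54° × sin 20° = 1.3764 × 0.3420 = 0.4708
apparent dip = arctan 0.4708 = 25.21°

25°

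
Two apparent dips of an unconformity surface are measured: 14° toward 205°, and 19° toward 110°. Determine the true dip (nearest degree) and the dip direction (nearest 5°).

Each apparent-dip line lies in the plane. As unit vectors (x east, y north, z up), v₁ plunges 14°→205° and v₂ plunges 19°→110°.
n = v₁ × v₂ = (0.208, -0.348, 0.914) (taken with n_z > 0).
True dip = arccos(n_z / |n|) = arccos(0.9139) = 23.9°.
Dip direction = atan2(0.208, -0.348) = 149° (azimuth of n's horizontal projection).

true dip 24°, dip direction 150°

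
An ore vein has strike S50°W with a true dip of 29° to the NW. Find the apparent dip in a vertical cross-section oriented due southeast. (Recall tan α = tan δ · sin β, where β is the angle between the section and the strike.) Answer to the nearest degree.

29°

The section lies 85° from the strike.
tan α = tan 29° × sin 85° = 0.5543 × 0.9962 = 0.5522
apparent dip = arctan 0.5522 = 28.91°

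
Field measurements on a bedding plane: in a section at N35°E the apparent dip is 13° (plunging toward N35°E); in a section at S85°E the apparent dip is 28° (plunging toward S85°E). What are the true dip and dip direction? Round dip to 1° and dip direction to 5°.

true dip 28°, dip direction 100°

Represent each trace as a vector plunging at its apparent dip toward its trend (east-north-up frame): v₁ = (0.559, 0.798, -0.225), v₂ = (0.880, -0.077, -0.469).
The plane normal is n = v₁ × v₂ ∝ (0.392, -0.065, 0.745).
True dip = arccos(n_z / |n|) = arccos(0.8824) = 28.1°.
Dip direction = atan2(0.392, -0.065) = 99° (azimuth of n's horizontal projection).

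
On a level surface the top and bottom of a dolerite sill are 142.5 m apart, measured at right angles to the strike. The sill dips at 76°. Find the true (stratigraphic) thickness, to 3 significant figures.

True thickness t = w · sin(dip) = 142.5 × sin 76°
t = 142.5 × 0.9703 = 138.267 m

138 m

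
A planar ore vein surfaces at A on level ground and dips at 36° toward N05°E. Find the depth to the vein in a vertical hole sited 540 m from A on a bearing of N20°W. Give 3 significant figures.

356 m

The hole lies 25° from the dip direction, so the down-dip offset is 540 × cos 25° = 489.41 m.
Depth = down-dip offset × tan(dip) = 489.41 × tan 36° = 489.41 × 0.7265
Depth = 355.57 m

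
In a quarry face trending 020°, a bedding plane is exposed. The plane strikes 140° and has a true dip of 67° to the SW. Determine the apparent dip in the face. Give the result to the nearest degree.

64°

The strike is 140° and the section trends 020°; the acute angle between them is β = 60°.
tan α = tan 67° × sin 60° = 2.3559 × 0.8660 = 2.0402
apparent dip = arctan 2.0402 = 63.89°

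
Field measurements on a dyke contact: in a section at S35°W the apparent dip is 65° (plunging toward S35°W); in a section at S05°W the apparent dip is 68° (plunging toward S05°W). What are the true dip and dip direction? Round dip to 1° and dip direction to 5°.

The two traces are lines in the plane: v₁ = (sin 215°·cos 65°, cos 215°·cos 65°, −sin 65°), v₂ = (sin 185°·cos 68°, cos 185°·cos 68°, −sin 68°).
Cross product v₁ × v₂ gives the pole to the plane: n ∝ (-0.017, -0.195, 0.079).
Dip δ = arctan(|n_h|/n_z) = arctan(0.196/0.079) = 68.0°.
Dip direction = atan2(-0.017, -0.195) = 185° (azimuth of n's horizontal projection).

true dip 68°, dip direction 185°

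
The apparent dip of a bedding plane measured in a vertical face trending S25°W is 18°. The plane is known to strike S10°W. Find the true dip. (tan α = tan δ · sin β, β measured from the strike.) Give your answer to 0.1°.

β = acute angle between strike S10°W and section S25°W = 15°.
tan(true dip) = tan 18° / sin 15° = 1.2554
true dip = arctan 1.2554 = 51.46°

51.5°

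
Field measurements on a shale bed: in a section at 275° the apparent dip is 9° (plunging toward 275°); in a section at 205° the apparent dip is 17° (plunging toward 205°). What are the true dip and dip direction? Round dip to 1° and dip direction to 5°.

Each apparent-dip line lies in the plane. As unit vectors (x east, y north, z up), v₁ plunges 9°→275° and v₂ plunges 17°→205°.
n = v₁ × v₂ = (-0.161, -0.224, 0.888) (taken with n_z > 0).
True dip = arccos(n_z / |n|) = arccos(0.9549) = 17.3°.
Dip direction = azimuth of (n_x, n_y) = atan2(-0.161, -0.224) = 216°.

true dip 17°, dip direction 215°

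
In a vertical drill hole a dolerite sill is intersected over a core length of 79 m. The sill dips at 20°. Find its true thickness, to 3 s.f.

True thickness t = h · cos(dip) = 79 × cos 20°
t = 79 × 0.9397 = 74.236 m

74.2 m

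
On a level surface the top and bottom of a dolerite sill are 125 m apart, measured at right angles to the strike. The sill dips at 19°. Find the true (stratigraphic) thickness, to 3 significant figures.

True thickness t = w · sin(dip) = 125 × sin 19°
t = 125 × 0.3256 = 40.696 m

40.7 m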